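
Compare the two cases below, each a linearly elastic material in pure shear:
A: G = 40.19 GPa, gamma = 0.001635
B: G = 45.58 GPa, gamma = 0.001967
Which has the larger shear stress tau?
Model: a linearly elastic material in pure shear, so tau = G·gamma (SI units).
  A: tau = (4.019 × 10¹⁰) × 0.001635 = 6.571 × 10⁷ Pa = 65.71 MPa
  B: tau = (4.558 × 10¹⁰) × 0.001967 = 8.966 × 10⁷ Pa = 89.66 MPa
89.66 MPa > 65.71 MPa, so B is larger.
Final answer: B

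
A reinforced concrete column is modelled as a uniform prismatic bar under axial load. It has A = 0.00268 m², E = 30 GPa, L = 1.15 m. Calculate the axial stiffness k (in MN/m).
Model: a uniform prismatic bar under axial load, so k = (A·E) / L.
Convert to SI units:
  E = 30 GPa = 3 × 10¹⁰ Pa
Substitute:
  k = (0.00268 × (3 × 10¹⁰)) / 1.15
  k = 6.991 × 10⁷ N/m
Convert: k = 6.991 × 10⁷ N/m = 69.91 MN/m
Final answer: k = 69.91 MN/m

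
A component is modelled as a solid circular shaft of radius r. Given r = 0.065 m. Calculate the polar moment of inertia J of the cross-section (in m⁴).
Model: a solid circular shaft of radius r, so J = (π·r^4) / 2.
Substitute:
  J = (π × 0.065^4) / 2
  J = 2.804 × 10⁻⁵ m⁴
Final answer: J = 2.804 × 10⁻⁵ m⁴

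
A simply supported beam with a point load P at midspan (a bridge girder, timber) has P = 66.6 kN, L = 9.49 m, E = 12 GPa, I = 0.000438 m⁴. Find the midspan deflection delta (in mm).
Model: a simply supported beam with a point load P at midspan, so delta = (P·L^3) / (48·E·I).
Convert to SI units:
  P = 66.6 kN = 66600 N
  E = 12 GPa = 1.2 × 10¹⁰ Pa
Substitute:
  delta = (66600 × 9.49^3) / (48 × (1.2 × 10¹⁰) × 0.000438)
  delta = 0.2256 m
Convert: delta = 0.2256 m = 225.6 mm
Final answer: delta = 225.6 mm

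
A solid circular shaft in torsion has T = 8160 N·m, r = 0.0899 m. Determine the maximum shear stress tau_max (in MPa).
Model: a solid circular shaft in torsion, so tau_max = (2·T) / (π·r^3).
Substitute:
  tau_max = (2 × 8160) / (π × 0.0899^3)
  tau_max = 7.15 × 10⁶ Pa
Convert: tau_max = 7.15 × 10⁶ Pa = 7.15 MPa
Final answer: tau_max = 7.15 MPa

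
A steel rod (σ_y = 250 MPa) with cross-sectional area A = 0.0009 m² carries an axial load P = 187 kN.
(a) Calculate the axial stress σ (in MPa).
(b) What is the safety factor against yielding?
(a) Axial stress σ = P/A. Convert P = 187 kN = 187000 N.
  σ = 187000 / 0.0009 = 2.078 × 10⁸ Pa = 207.8 MPa
(b) Safety factor SF = σ_y/σ = 250 / 207.8 = 1.203
Final answer: (a) σ = 207.8 MPa, (b) SF = 1.203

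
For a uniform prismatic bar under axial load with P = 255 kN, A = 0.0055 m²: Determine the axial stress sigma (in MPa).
Model: a uniform prismatic bar under axial load, so sigma = P / A.
Convert to SI units:
  P = 255 kN = 255000 N
Substitute:
  sigma = 255000 / 0.0055
  sigma = 4.636 × 10⁷ Pa
Convert: sigma = 4.636 × 10⁷ Pa = 46.36 MPa
Final answer: sigma = 46.36 MPa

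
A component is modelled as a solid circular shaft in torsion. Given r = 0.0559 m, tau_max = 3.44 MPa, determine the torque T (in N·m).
Model: a solid circular shaft in torsion, so tau_max = (2·T) / (π·r^3).
Solve for T: T = (π·tau_max·r^3) / 2.
Convert to SI units:
  tau_max = 3.44 MPa = 3.44 × 10⁶ Pa
Substitute:
  T = (π × (3.44 × 10⁶) × 0.0559^3) / 2
  T = 943.9 N·m
Final answer: T = 943.9 N·m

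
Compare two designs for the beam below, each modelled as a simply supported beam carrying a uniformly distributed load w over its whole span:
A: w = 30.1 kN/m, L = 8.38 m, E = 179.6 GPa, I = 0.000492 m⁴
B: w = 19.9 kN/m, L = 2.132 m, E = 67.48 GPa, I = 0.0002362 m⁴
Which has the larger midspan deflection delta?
Model: a simply supported beam carrying a uniformly distributed load w over its whole span, so delta = (5·w·L^4) / (384·E·I) (SI units).
  A: delta = (5 × 30100 × 8.38^4) / (384 × (1.796 × 10¹¹) × 0.000492) = 0.02187 m = 21.87 mm
  B: delta = (5 × 19900 × 2.132^4) / (384 × (6.748 × 10¹⁰) × 0.0002362) = 0.0003359 m = 0.3359 mm
21.87 mm > 0.3359 mm, so A is larger.
Final answer: A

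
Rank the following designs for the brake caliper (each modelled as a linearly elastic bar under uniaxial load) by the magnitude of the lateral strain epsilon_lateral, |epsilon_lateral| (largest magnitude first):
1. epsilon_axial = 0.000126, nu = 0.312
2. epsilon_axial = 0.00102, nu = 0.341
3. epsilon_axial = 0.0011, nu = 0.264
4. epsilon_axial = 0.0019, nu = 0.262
Model: a linearly elastic bar under uniaxial load, so epsilon_lateral = -nu·epsilon_axial (SI units).
  Case 1: epsilon_lateral = -(0.312 × 0.000126) = -3.931 × 10⁻⁵
  Case 2: epsilon_lateral = -(0.341 × 0.00102) = -0.0003478
  Case 3: epsilon_lateral = -(0.264 × 0.0011) = -0.0002904
  Case 4: epsilon_lateral = -(0.262 × 0.0019) = -0.0004978
Ordering by |epsilon_lateral|: 0.0004978 (case 4) > 0.0003478 (case 2) > 0.0002904 (case 3) > 3.931 × 10⁻⁵ (case 1)
Final answer: 4, 2, 3, 1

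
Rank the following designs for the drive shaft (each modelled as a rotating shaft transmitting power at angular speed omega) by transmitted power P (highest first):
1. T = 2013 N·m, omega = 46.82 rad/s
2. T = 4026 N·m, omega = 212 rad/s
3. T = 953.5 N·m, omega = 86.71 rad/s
Model: a rotating shaft transmitting power at angular speed omega, so P = T·omega (SI units).
  Case 1: P = 2013 × 46.82 = 94250 W = 94.25 kW
  Case 2: P = 4026 × 212 = 853500 W = 853.5 kW
  Case 3: P = 953.5 × 86.71 = 82680 W = 82.68 kW
Ordering: 853.5 kW (case 2) > 94.25 kW (case 1) > 82.68 kW (case 3)
Final answer: 2, 1, 3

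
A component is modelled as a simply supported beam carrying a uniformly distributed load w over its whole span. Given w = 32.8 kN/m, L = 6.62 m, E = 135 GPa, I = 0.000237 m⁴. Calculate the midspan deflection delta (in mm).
Model: a simply supported beam carrying a uniformly distributed load w over its whole span, so delta = (5·w·L^4) / (384·E·I).
Convert to SI units:
  w = 32.8 kN/m = 32800 N/m
  E = 135 GPa = 1.35 × 10¹¹ Pa
Substitute:
  delta = (5 × 32800 × 6.62^4) / (384 × (1.35 × 10¹¹) × 0.000237)
  delta = 0.02564 m
Convert: delta = 0.02564 m = 25.64 mm
Final answer: delta = 25.64 mm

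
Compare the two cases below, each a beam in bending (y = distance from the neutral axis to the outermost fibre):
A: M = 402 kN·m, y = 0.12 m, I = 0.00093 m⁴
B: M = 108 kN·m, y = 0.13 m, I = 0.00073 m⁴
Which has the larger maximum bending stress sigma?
Model: a beam in bending (y = distance from the neutral axis to the outermost fibre), so sigma = (M·y) / I (SI units).
  A: sigma = (402000 × 0.12) / 0.00093 = 5.187 × 10⁷ Pa = 51.87 MPa
  B: sigma = (108000 × 0.13) / 0.00073 = 1.923 × 10⁷ Pa = 19.23 MPa
51.87 MPa > 19.23 MPa, so A is larger.
Final answer: A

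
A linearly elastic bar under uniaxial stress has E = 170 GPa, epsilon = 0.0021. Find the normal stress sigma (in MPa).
Model: a linearly elastic bar under uniaxial stress, so sigma = E·epsilon.
Convert to SI units:
  E = 170 GPa = 1.7 × 10¹¹ Pa
Substitute:
  sigma = (1.7 × 10¹¹) × 0.0021
  sigma = 3.57 × 10⁸ Pa
Convert: sigma = 3.57 × 10⁸ Pa = 357 MPa
Final answer: sigma = 357 MPa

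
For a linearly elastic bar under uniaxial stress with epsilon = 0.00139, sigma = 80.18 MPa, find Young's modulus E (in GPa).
Model: a linearly elastic bar under uniaxial stress, so sigma = E·epsilon.
Solve for E: E = sigma / epsilon.
Convert to SI units:
  sigma = 80.18 MPa = 8.018 × 10⁷ Pa
Substitute:
  E = (8.018 × 10⁷) / 0.00139
  E = 5.768 × 10¹⁰ Pa
Convert: E = 5.768 × 10¹⁰ Pa = 57.68 GPa
Final answer: E = 57.68 GPa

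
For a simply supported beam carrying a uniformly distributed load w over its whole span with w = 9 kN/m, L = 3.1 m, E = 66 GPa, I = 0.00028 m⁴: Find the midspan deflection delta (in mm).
Model: a simply supported beam carrying a uniformly distributed load w over its whole span, so delta = (5·w·L^4) / (384·E·I).
Convert to SI units:
  w = 9 kN/m = 9000 N/m
  E = 66 GPa = 6.6 × 10¹⁰ Pa
Substitute:
  delta = (5 × 9000 × 3.1^4) / (384 × (6.6 × 10¹⁰) × 0.00028)
  delta = 0.0005856 m
Convert: delta = 0.0005856 m = 0.5856 mm
Final answer: delta = 0.5856 mm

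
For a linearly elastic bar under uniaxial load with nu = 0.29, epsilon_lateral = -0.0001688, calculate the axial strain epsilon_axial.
Model: a linearly elastic bar under uniaxial load, so epsilon_lateral = -nu·epsilon_axial.
Solve for epsilon_axial: epsilon_axial = -epsilon_lateral / nu.
Substitute:
  epsilon_axial = -(-0.0001688) / 0.29
  epsilon_axial = 0.0005821
Final answer: epsilon_axial = 0.0005821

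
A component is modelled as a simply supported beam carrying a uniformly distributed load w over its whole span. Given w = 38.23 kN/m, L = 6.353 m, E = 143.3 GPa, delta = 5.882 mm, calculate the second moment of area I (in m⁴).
Model: a simply supported beam carrying a uniformly distributed load w over its whole span, so delta = (5·w·L^4) / (384·E·I).
Solve for I: I = (5·w·L^4) / (384·delta·E).
Convert to SI units:
  w = 38.23 kN/m = 38230 N/m
  E = 143.3 GPa = 1.433 × 10¹¹ Pa
  delta = 5.882 mm = 0.005882 m
Substitute:
  I = (5 × 38230 × 6.353^4) / (384 × 0.005882 × (1.433 × 10¹¹))
  I = 0.000962 m⁴
Final answer: I = 0.000962 m⁴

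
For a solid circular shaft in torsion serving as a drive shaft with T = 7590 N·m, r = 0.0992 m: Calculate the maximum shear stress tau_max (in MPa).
Model: a solid circular shaft in torsion, so tau_max = (2·T) / (π·r^3).
Substitute:
  tau_max = (2 × 7590) / (π × 0.0992^3)
  tau_max = 4.95 × 10⁶ Pa
Convert: tau_max = 4.95 × 10⁶ Pa = 4.95 MPa
Final answer: tau_max = 4.95 MPa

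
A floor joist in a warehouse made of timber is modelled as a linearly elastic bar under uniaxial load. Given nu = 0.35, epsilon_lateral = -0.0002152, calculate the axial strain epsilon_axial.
Model: a linearly elastic bar under uniaxial load, so epsilon_lateral = -nu·epsilon_axial.
Solve for epsilon_axial: epsilon_axial = -epsilon_lateral / nu.
Substitute:
  epsilon_axial = -(-0.0002152) / 0.35
  epsilon_axial = 0.0006149
Final answer: epsilon_axial = 0.0006149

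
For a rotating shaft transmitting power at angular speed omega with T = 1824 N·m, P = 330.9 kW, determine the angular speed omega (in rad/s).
Model: a rotating shaft transmitting power at angular speed omega, so P = T·omega.
Solve for omega: omega = P / T.
Convert to SI units:
  P = 330.9 kW = 330900 W
Substitute:
  omega = 330900 / 1824
  omega = 181.4 rad/s
Final answer: omega = 181.4 rad/s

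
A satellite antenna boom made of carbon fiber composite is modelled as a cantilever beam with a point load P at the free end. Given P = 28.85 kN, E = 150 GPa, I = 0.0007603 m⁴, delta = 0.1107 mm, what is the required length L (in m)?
Model: a cantilever beam with a point load P at the free end, so delta = (P·L^3) / (3·E·I).
Solve for L: L = ((3·delta·E·I) / P)^(1/3).
Convert to SI units:
  P = 28.85 kN = 28850 N
  E = 150 GPa = 1.5 × 10¹¹ Pa
  delta = 0.1107 mm = 0.0001107 m
Substitute:
  L = ((3 × 0.0001107 × (1.5 × 10¹¹) × 0.0007603) / 28850)^(1/3)
  L = 1.095 m
Final answer: L = 1.095 m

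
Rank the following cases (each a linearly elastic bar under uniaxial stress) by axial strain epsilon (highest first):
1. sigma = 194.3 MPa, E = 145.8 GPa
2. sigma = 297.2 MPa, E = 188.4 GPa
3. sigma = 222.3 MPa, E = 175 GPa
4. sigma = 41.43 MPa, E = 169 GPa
Model: a linearly elastic bar under uniaxial stress, so epsilon = sigma / E (SI units).
  Case 1: epsilon = (1.943 × 10⁸) / (1.458 × 10¹¹) = 0.001333
  Case 2: epsilon = (2.972 × 10⁸) / (1.884 × 10¹¹) = 0.001577
  Case 3: epsilon = (2.223 × 10⁸) / (1.75 × 10¹¹) = 0.00127
  Case 4: epsilon = (4.143 × 10⁷) / (1.69 × 10¹¹) = 0.0002451
Ordering: 0.001577 (case 2) > 0.001333 (case 1) > 0.00127 (case 3) > 0.0002451 (case 4)
Final answer: 2, 1, 3, 4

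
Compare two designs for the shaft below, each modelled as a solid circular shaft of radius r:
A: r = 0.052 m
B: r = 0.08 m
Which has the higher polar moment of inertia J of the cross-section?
Model: a solid circular shaft of radius r, so J = (π·r^4) / 2 (SI units).
  A: J = (π × 0.052^4) / 2 = 1.149 × 10⁻⁵ m⁴
  B: J = (π × 0.08^4) / 2 = 6.434 × 10⁻⁵ m⁴
6.434 × 10⁻⁵ m⁴ > 1.149 × 10⁻⁵ m⁴, so B is larger.
Final answer: B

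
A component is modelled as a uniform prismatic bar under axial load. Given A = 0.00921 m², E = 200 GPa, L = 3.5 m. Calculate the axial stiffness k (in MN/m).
Model: a uniform prismatic bar under axial load, so k = (A·E) / L.
Convert to SI units:
  E = 200 GPa = 2 × 10¹¹ Pa
Substitute:
  k = (0.00921 × (2 × 10¹¹)) / 3.5
  k = 5.263 × 10⁸ N/m
Convert: k = 5.263 × 10⁸ N/m = 526.3 MN/m
Final answer: k = 526.3 MN/m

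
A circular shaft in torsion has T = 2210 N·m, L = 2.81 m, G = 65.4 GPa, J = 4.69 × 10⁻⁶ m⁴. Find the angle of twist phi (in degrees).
Model: a circular shaft in torsion, so phi = (T·L) / (G·J).
Convert to SI units:
  G = 65.4 GPa = 6.54 × 10¹⁰ Pa
Substitute:
  phi = (2210 × 2.81) / ((6.54 × 10¹⁰) × (4.69 × 10⁻⁶))
  phi = 0.02025 rad
Convert to degrees: phi = 0.02025 × 180/π = 1.16°
Final answer: phi = 1.16°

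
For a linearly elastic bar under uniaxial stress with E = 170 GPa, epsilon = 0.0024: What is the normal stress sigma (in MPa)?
Model: a linearly elastic bar under uniaxial stress, so sigma = E·epsilon.
Convert to SI units:
  E = 170 GPa = 1.7 × 10¹¹ Pa
Substitute:
  sigma = (1.7 × 10¹¹) × 0.0024
  sigma = 4.08 × 10⁸ Pa
Convert: sigma = 4.08 × 10⁸ Pa = 408 MPa
Final answer: sigma = 408 MPa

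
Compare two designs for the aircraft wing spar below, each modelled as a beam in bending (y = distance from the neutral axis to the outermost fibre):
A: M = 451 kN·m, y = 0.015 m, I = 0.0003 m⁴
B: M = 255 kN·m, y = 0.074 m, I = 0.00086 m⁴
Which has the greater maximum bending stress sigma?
Model: a beam in bending (y = distance from the neutral axis to the outermost fibre), so sigma = (M·y) / I (SI units).
  A: sigma = (451000 × 0.015) / 0.0003 = 2.255 × 10⁷ Pa = 22.55 MPa
  B: sigma = (255000 × 0.074) / 0.00086 = 2.194 × 10⁷ Pa = 21.94 MPa
22.55 MPa > 21.94 MPa, so A is larger.
Final answer: A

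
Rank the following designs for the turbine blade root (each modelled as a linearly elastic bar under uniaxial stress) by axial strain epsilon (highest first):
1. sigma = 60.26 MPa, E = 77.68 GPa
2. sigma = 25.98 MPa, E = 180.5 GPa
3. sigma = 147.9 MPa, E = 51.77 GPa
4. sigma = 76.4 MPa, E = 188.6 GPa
Model: a linearly elastic bar under uniaxial stress, so epsilon = sigma / E (SI units).
  Case 1: epsilon = (6.026 × 10⁷) / (7.768 × 10¹⁰) = 0.0007757
  Case 2: epsilon = (2.598 × 10⁷) / (1.805 × 10¹¹) = 0.0001439
  Case 3: epsilon = (1.479 × 10⁸) / (5.177 × 10¹⁰) = 0.002857
  Case 4: epsilon = (7.64 × 10⁷) / (1.886 × 10¹¹) = 0.0004051
Ordering: 0.002857 (case 3) > 0.0007757 (case 1) > 0.0004051 (case 4) > 0.0001439 (case 2)
Final answer: 3, 1, 4, 2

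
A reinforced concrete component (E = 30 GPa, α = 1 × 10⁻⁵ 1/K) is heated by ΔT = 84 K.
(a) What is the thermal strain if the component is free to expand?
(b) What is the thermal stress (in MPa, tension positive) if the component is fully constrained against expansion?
(a) Free thermal strain ε_th = α·ΔT = (1 × 10⁻⁵) × 84 = 0.00084
(b) Fully constrained, the expansion is suppressed, so σ = -E·α·ΔT. Convert E = 30 GPa = 3 × 10¹⁰ Pa.
  σ = -(3 × 10¹⁰) × (1 × 10⁻⁵) × 84 = -2.52 × 10⁷ Pa = -25.2 MPa (compressive)
Final answer: (a) ε_th = 0.00084, (b) σ = -25.2 MPa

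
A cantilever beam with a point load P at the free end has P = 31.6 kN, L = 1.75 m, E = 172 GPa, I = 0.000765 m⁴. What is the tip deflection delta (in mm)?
Model: a cantilever beam with a point load P at the free end, so delta = (P·L^3) / (3·E·I).
Convert to SI units:
  P = 31.6 kN = 31600 N
  E = 172 GPa = 1.72 × 10¹¹ Pa
Substitute:
  delta = (31600 × 1.75^3) / (3 × (1.72 × 10¹¹) × 0.000765)
  delta = 0.000429 m
Convert: delta = 0.000429 m = 0.429 mm
Final answer: delta = 0.429 mm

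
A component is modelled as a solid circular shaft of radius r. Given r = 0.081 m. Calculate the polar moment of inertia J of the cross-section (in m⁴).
Model: a solid circular shaft of radius r, so J = (π·r^4) / 2.
Substitute:
  J = (π × 0.081^4) / 2
  J = 6.762 × 10⁻⁵ m⁴
Final answer: J = 6.762 × 10⁻⁵ m⁴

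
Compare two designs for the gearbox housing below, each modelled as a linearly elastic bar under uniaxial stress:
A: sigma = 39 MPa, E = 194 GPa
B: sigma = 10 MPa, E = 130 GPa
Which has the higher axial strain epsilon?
Model: a linearly elastic bar under uniaxial stress, so epsilon = sigma / E (SI units).
  A: epsilon = (3.9 × 10⁷) / (1.94 × 10¹¹) = 0.000201
  B: epsilon = (1 × 10⁷) / (1.3 × 10¹¹) = 7.692 × 10⁻⁵
0.000201 > 7.692 × 10⁻⁵, so A is larger.
Final answer: A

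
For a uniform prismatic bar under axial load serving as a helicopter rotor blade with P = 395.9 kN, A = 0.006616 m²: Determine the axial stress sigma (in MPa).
Model: a uniform prismatic bar under axial load, so sigma = P / A.
Convert to SI units:
  P = 395.9 kN = 395900 N
Substitute:
  sigma = 395900 / 0.006616
  sigma = 5.984 × 10⁷ Pa
Convert: sigma = 5.984 × 10⁷ Pa = 59.84 MPa
Final answer: sigma = 59.84 MPa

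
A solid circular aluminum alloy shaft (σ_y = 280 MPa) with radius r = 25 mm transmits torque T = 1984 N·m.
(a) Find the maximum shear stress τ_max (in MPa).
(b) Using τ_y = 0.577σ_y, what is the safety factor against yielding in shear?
(a) For a solid circular shaft, τ_max = T·r/J with J = π·r^4/2, i.e. τ_max = 2·T / (π·r^3). Convert r = 25 mm = 0.025 m.
  τ_max = (2 × 1984) / (π × 0.025^3) = 8.084 × 10⁷ Pa = 80.84 MPa
(b) τ_y = 0.577 × 280 = 161.56 MPa
  SF = τ_y/τ_max = 161.56 / 80.84 = 1.999
Final answer: (a) τ_max = 80.84 MPa, (b) SF = 1.999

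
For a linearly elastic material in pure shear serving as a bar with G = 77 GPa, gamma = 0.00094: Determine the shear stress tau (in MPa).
Model: a linearly elastic material in pure shear, so tau = G·gamma.
Convert to SI units:
  G = 77 GPa = 7.7 × 10¹⁰ Pa
Substitute:
  tau = (7.7 × 10¹⁰) × 0.00094
  tau = 7.238 × 10⁷ Pa
Convert: tau = 7.238 × 10⁷ Pa = 72.38 MPa
Final answer: tau = 72.38 MPa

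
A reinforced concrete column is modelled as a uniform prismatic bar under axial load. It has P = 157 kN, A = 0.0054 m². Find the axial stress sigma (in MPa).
Model: a uniform prismatic bar under axial load, so sigma = P / A.
Convert to SI units:
  P = 157 kN = 157000 N
Substitute:
  sigma = 157000 / 0.0054
  sigma = 2.907 × 10⁷ Pa
Convert: sigma = 2.907 × 10⁷ Pa = 29.07 MPa
Final answer: sigma = 29.07 MPa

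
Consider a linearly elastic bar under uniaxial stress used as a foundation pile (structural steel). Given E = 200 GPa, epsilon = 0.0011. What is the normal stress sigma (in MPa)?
Model: a linearly elastic bar under uniaxial stress, so sigma = E·epsilon.
Convert to SI units:
  E = 200 GPa = 2 × 10¹¹ Pa
Substitute:
  sigma = (2 × 10¹¹) × 0.0011
  sigma = 2.2 × 10⁸ Pa
Convert: sigma = 2.2 × 10⁸ Pa = 220 MPa
Final answer: sigma = 220 MPa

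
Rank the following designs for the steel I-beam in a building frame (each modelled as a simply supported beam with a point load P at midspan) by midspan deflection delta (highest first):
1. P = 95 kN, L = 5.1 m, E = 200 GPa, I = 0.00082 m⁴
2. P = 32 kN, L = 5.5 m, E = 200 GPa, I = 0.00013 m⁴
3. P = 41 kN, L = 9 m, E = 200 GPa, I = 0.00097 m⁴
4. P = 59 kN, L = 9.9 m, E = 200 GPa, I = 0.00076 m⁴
Model: a simply supported beam with a point load P at midspan, so delta = (P·L^3) / (48·E·I) (SI units).
  Case 1: delta = (95000 × 5.1^3) / (48 × (2 × 10¹¹) × 0.00082) = 0.001601 m = 1.601 mm
  Case 2: delta = (32000 × 5.5^3) / (48 × (2 × 10¹¹) × 0.00013) = 0.004266 m = 4.266 mm
  Case 3: delta = (41000 × 9^3) / (48 × (2 × 10¹¹) × 0.00097) = 0.00321 m = 3.21 mm
  Case 4: delta = (59000 × 9.9^3) / (48 × (2 × 10¹¹) × 0.00076) = 0.007846 m = 7.846 mm
Ordering: 7.846 mm (case 4) > 4.266 mm (case 2) > 3.21 mm (case 3) > 1.601 mm (case 1)
Final answer: 4, 2, 3, 1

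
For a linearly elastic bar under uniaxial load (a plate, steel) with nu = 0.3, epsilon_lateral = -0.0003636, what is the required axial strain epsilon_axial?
Model: a linearly elastic bar under uniaxial load, so epsilon_lateral = -nu·epsilon_axial.
Solve for epsilon_axial: epsilon_axial = -epsilon_lateral / nu.
Substitute:
  epsilon_axial = -(-0.0003636) / 0.3
  epsilon_axial = 0.001212
Final answer: epsilon_axial = 0.001212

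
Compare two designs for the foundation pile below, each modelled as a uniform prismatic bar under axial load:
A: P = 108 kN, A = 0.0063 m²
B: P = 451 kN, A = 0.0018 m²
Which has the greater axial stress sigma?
Model: a uniform prismatic bar under axial load, so sigma = P / A (SI units).
  A: sigma = 108000 / 0.0063 = 1.714 × 10⁷ Pa = 17.14 MPa
  B: sigma = 451000 / 0.0018 = 2.506 × 10⁸ Pa = 250.6 MPa
250.6 MPa > 17.14 MPa, so B is larger.
Final answer: B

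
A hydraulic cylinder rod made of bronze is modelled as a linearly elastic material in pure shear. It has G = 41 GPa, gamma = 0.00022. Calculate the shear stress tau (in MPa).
Model: a linearly elastic material in pure shear, so tau = G·gamma.
Convert to SI units:
  G = 41 GPa = 4.1 × 10¹⁰ Pa
Substitute:
  tau = (4.1 × 10¹⁰) × 0.00022
  tau = 9.02 × 10⁶ Pa
Convert: tau = 9.02 × 10⁶ Pa = 9.02 MPa
Final answer: tau = 9.02 MPa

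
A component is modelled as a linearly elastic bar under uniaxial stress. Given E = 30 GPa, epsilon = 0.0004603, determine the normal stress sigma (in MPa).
Model: a linearly elastic bar under uniaxial stress, so epsilon = sigma / E.
Solve for sigma: sigma = epsilon·E.
Convert to SI units:
  E = 30 GPa = 3 × 10¹⁰ Pa
Substitute:
  sigma = 0.0004603 × (3 × 10¹⁰)
  sigma = 1.381 × 10⁷ Pa
Convert: sigma = 1.381 × 10⁷ Pa = 13.81 MPa
Final answer: sigma = 13.81 MPa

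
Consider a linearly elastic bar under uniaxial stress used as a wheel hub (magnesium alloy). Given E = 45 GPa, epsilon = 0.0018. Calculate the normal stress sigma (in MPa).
Model: a linearly elastic bar under uniaxial stress, so sigma = E·epsilon.
Convert to SI units:
  E = 45 GPa = 4.5 × 10¹⁰ Pa
Substitute:
  sigma = (4.5 × 10¹⁰) × 0.0018
  sigma = 8.1 × 10⁷ Pa
Convert: sigma = 8.1 × 10⁷ Pa = 81 MPa
Final answer: sigma = 81 MPa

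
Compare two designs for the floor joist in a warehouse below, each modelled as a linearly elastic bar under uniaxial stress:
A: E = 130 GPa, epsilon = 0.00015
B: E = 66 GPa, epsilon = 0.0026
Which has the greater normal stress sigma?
Model: a linearly elastic bar under uniaxial stress, so sigma = E·epsilon (SI units).
  A: sigma = (1.3 × 10¹¹) × 0.00015 = 1.95 × 10⁷ Pa = 19.5 MPa
  B: sigma = (6.6 × 10¹⁰) × 0.0026 = 1.716 × 10⁸ Pa = 171.6 MPa
171.6 MPa > 19.5 MPa, so B is larger.
Final answer: B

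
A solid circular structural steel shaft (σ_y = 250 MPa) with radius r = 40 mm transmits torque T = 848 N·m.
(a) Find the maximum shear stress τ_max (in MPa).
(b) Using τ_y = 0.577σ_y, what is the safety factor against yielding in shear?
(a) For a solid circular shaft, τ_max = T·r/J with J = π·r^4/2, i.e. τ_max = 2·T / (π·r^3). Convert r = 40 mm = 0.04 m.
  τ_max = (2 × 848) / (π × 0.04^3) = 8.435 × 10⁶ Pa = 8.435 MPa
(b) τ_y = 0.577 × 250 = 144.25 MPa
  SF = τ_y/τ_max = 144.25 / 8.435 = 17.1
Final answer: (a) τ_max = 8.435 MPa, (b) SF = 17.1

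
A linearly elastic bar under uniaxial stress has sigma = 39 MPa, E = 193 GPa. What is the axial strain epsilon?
Model: a linearly elastic bar under uniaxial stress, so epsilon = sigma / E.
Convert to SI units:
  sigma = 39 MPa = 3.9 × 10⁷ Pa
  E = 193 GPa = 1.93 × 10¹¹ Pa
Substitute:
  epsilon = (3.9 × 10⁷) / (1.93 × 10¹¹)
  epsilon = 0.0002021
Final answer: epsilon = 0.0002021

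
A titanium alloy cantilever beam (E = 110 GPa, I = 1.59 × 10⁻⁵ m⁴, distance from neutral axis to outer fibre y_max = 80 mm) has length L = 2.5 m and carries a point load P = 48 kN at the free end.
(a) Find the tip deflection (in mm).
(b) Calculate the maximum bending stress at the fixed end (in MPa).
(a) Tip deflection of a cantilever with an end point load: δ = P·L^3 / (3·E·I). Convert P = 48 kN = 48000 N, E = 110 GPa = 1.1 × 10¹¹ Pa.
  δ = (48000 × 2.5^3) / (3 × (1.1 × 10¹¹) × (1.59 × 10⁻⁵)) = 0.1429 m = 142.9 mm
(b) Maximum bending moment at the fixed end: M = P·L = 48000 × 2.5 = 120000 N·m. Convert y_max = 80 mm = 0.08 m.
  σ = M·y_max / I = (120000 × 0.08) / (1.59 × 10⁻⁵) = 6.038 × 10⁸ Pa = 603.8 MPa
Final answer: (a) δ = 142.9 mm, (b) σ = 603.8 MPa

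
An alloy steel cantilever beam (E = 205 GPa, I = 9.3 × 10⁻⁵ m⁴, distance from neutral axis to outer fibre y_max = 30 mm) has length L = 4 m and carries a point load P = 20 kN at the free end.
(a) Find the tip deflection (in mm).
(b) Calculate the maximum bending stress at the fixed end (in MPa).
(a) Tip deflection of a cantilever with an end point load: δ = P·L^3 / (3·E·I). Convert P = 20 kN = 20000 N, E = 205 GPa = 2.05 × 10¹¹ Pa.
  δ = (20000 × 4^3) / (3 × (2.05 × 10¹¹) × (9.3 × 10⁻⁵)) = 0.02238 m = 22.38 mm
(b) Maximum bending moment at the fixed end: M = P·L = 20000 × 4 = 80000 N·m. Convert y_max = 30 mm = 0.03 m.
  σ = M·y_max / I = (80000 × 0.03) / (9.3 × 10⁻⁵) = 2.581 × 10⁷ Pa = 25.81 MPa
Final answer: (a) δ = 22.38 mm, (b) σ = 25.81 MPa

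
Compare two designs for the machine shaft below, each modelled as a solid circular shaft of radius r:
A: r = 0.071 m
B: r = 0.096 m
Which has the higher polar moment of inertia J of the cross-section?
Model: a solid circular shaft of radius r, so J = (π·r^4) / 2 (SI units).
  A: J = (π × 0.071^4) / 2 = 3.992 × 10⁻⁵ m⁴
  B: J = (π × 0.096^4) / 2 = 0.0001334 m⁴
0.0001334 m⁴ > 3.992 × 10⁻⁵ m⁴, so B is larger.
Final answer: B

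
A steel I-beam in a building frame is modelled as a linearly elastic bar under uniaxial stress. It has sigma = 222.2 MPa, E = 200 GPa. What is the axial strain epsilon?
Model: a linearly elastic bar under uniaxial stress, so epsilon = sigma / E.
Convert to SI units:
  sigma = 222.2 MPa = 2.222 × 10⁸ Pa
  E = 200 GPa = 2 × 10¹¹ Pa
Substitute:
  epsilon = (2.222 × 10⁸) / (2 × 10¹¹)
  epsilon = 0.001111
Final answer: epsilon = 0.001111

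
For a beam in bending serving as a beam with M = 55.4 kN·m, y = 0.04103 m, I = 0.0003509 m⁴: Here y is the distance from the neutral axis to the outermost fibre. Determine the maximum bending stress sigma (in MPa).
Model: a beam in bending, so sigma = (M·y) / I.
Convert to SI units:
  M = 55.4 kN·m = 55400 N·m
Substitute:
  sigma = (55400 × 0.04103) / 0.0003509
  sigma = 6.478 × 10⁶ Pa
Convert: sigma = 6.478 × 10⁶ Pa = 6.478 MPa
Final answer: sigma = 6.478 MPa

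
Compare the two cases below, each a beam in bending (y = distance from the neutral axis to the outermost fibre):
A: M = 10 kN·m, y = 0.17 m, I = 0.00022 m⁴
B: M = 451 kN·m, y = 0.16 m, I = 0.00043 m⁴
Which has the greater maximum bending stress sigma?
Model: a beam in bending (y = distance from the neutral axis to the outermost fibre), so sigma = (M·y) / I (SI units).
  A: sigma = (10000 × 0.17) / 0.00022 = 7.727 × 10⁶ Pa = 7.727 MPa
  B: sigma = (451000 × 0.16) / 0.00043 = 1.678 × 10⁸ Pa = 167.8 MPa
167.8 MPa > 7.727 MPa, so B is larger.
Final answer: B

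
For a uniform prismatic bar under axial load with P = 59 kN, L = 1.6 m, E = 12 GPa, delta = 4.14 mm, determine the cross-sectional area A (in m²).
Model: a uniform prismatic bar under axial load, so delta = (P·L) / (A·E).
Solve for A: A = (P·L) / (delta·E).
Convert to SI units:
  P = 59 kN = 59000 N
  E = 12 GPa = 1.2 × 10¹⁰ Pa
  delta = 4.14 mm = 0.00414 m
Substitute:
  A = (59000 × 1.6) / (0.00414 × (1.2 × 10¹⁰))
  A = 0.0019 m²
Final answer: A = 0.0019 m²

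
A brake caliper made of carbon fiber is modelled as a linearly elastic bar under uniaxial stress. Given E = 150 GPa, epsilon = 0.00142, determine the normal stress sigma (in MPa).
Model: a linearly elastic bar under uniaxial stress, so epsilon = sigma / E.
Solve for sigma: sigma = epsilon·E.
Convert to SI units:
  E = 150 GPa = 1.5 × 10¹¹ Pa
Substitute:
  sigma = 0.00142 × (1.5 × 10¹¹)
  sigma = 2.13 × 10⁸ Pa
Convert: sigma = 2.13 × 10⁸ Pa = 213 MPa
Final answer: sigma = 213 MPa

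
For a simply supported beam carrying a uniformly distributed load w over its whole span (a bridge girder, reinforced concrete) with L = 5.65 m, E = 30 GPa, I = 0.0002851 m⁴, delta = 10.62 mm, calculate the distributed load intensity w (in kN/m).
Model: a simply supported beam carrying a uniformly distributed load w over its whole span, so delta = (5·w·L^4) / (384·E·I).
Solve for w: w = (384·delta·E·I) / (5·L^4).
Convert to SI units:
  E = 30 GPa = 3 × 10¹⁰ Pa
  delta = 10.62 mm = 0.01062 m
Substitute:
  w = (384 × 0.01062 × (3 × 10¹⁰) × 0.0002851) / (5 × 5.65^4)
  w = 6846 N/m
Convert: w = 6846 N/m = 6.846 kN/m
Final answer: w = 6.846 kN/m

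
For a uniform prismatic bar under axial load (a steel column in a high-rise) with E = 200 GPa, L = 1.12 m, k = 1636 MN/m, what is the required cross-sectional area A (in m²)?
Model: a uniform prismatic bar under axial load, so k = (A·E) / L.
Solve for A: A = (k·L) / E.
Convert to SI units:
  E = 200 GPa = 2 × 10¹¹ Pa
  k = 1636 MN/m = 1.636 × 10⁹ N/m
Substitute:
  A = ((1.636 × 10⁹) × 1.12) / (2 × 10¹¹)
  A = 0.009162 m²
Final answer: A = 0.009162 m²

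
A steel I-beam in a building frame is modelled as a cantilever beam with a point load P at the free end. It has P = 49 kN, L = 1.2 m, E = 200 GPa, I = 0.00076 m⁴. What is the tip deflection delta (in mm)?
Model: a cantilever beam with a point load P at the free end, so delta = (P·L^3) / (3·E·I).
Convert to SI units:
  P = 49 kN = 49000 N
  E = 200 GPa = 2 × 10¹¹ Pa
Substitute:
  delta = (49000 × 1.2^3) / (3 × (2 × 10¹¹) × 0.00076)
  delta = 0.0001857 m
Convert: delta = 0.0001857 m = 0.1857 mm
Final answer: delta = 0.1857 mm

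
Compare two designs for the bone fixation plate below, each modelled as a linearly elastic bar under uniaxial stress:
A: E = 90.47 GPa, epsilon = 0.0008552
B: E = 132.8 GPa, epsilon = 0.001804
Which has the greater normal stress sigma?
Model: a linearly elastic bar under uniaxial stress, so sigma = E·epsilon (SI units).
  A: sigma = (9.047 × 10¹⁰) × 0.0008552 = 7.737 × 10⁷ Pa = 77.37 MPa
  B: sigma = (1.328 × 10¹¹) × 0.001804 = 2.396 × 10⁸ Pa = 239.6 MPa
239.6 MPa > 77.37 MPa, so B is larger.
Final answer: B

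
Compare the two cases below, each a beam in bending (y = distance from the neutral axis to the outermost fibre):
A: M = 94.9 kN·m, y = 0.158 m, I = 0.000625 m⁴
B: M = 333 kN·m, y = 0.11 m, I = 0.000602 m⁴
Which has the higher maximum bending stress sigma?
Model: a beam in bending (y = distance from the neutral axis to the outermost fibre), so sigma = (M·y) / I (SI units).
  A: sigma = (94900 × 0.158) / 0.000625 = 2.399 × 10⁷ Pa = 23.99 MPa
  B: sigma = (333000 × 0.11) / 0.000602 = 6.085 × 10⁷ Pa = 60.85 MPa
60.85 MPa > 23.99 MPa, so B is larger.
Final answer: B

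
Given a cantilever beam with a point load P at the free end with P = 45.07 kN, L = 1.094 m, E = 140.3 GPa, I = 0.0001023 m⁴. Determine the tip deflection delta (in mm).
Model: a cantilever beam with a point load P at the free end, so delta = (P·L^3) / (3·E·I).
Convert to SI units:
  P = 45.07 kN = 45070 N
  E = 140.3 GPa = 1.403 × 10¹¹ Pa
Substitute:
  delta = (45070 × 1.094^3) / (3 × (1.403 × 10¹¹) × 0.0001023)
  delta = 0.001371 m
Convert: delta = 0.001371 m = 1.371 mm
Final answer: delta = 1.371 mm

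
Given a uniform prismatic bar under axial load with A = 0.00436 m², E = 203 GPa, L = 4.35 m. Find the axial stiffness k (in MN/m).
Model: a uniform prismatic bar under axial load, so k = (A·E) / L.
Convert to SI units:
  E = 203 GPa = 2.03 × 10¹¹ Pa
Substitute:
  k = (0.00436 × (2.03 × 10¹¹)) / 4.35
  k = 2.035 × 10⁸ N/m
Convert: k = 2.035 × 10⁸ N/m = 203.5 MN/m
Final answer: k = 203.5 MN/m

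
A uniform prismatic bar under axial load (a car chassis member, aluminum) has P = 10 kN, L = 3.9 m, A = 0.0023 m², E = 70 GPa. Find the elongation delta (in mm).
Model: a uniform prismatic bar under axial load, so delta = (P·L) / (A·E).
Convert to SI units:
  P = 10 kN = 10000 N
  E = 70 GPa = 7 × 10¹⁰ Pa
Substitute:
  delta = (10000 × 3.9) / (0.0023 × (7 × 10¹⁰))
  delta = 0.0002422 m
Convert: delta = 0.0002422 m = 0.2422 mm
Final answer: delta = 0.2422 mm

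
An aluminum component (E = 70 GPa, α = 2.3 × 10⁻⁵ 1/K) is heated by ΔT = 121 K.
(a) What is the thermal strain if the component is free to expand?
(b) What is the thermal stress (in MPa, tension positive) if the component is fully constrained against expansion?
(a) Free thermal strain ε_th = α·ΔT = (2.3 × 10⁻⁵) × 121 = 0.002783
(b) Fully constrained, the expansion is suppressed, so σ = -E·α·ΔT. Convert E = 70 GPa = 7 × 10¹⁰ Pa.
  σ = -(7 × 10¹⁰) × (2.3 × 10⁻⁵) × 121 = -1.948 × 10⁸ Pa = -194.8 MPa (compressive)
Final answer: (a) ε_th = 0.002783, (b) σ = -194.8 MPa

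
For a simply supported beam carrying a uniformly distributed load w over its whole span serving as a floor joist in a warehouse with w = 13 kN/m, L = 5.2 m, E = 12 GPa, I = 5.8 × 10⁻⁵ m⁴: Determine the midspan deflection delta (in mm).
Model: a simply supported beam carrying a uniformly distributed load w over its whole span, so delta = (5·w·L^4) / (384·E·I).
Convert to SI units:
  w = 13 kN/m = 13000 N/m
  E = 12 GPa = 1.2 × 10¹⁰ Pa
Substitute:
  delta = (5 × 13000 × 5.2^4) / (384 × (1.2 × 10¹⁰) × (5.8 × 10⁻⁵))
  delta = 0.1778 m
Convert: delta = 0.1778 m = 177.8 mm
Final answer: delta = 177.8 mm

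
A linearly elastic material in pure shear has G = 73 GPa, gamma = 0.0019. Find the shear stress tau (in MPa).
Model: a linearly elastic material in pure shear, so tau = G·gamma.
Convert to SI units:
  G = 73 GPa = 7.3 × 10¹⁰ Pa
Substitute:
  tau = (7.3 × 10¹⁰) × 0.0019
  tau = 1.387 × 10⁸ Pa
Convert: tau = 1.387 × 10⁸ Pa = 138.7 MPa
Final answer: tau = 138.7 MPa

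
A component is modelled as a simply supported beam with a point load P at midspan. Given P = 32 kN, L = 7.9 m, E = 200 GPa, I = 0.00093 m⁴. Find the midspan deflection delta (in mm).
Model: a simply supported beam with a point load P at midspan, so delta = (P·L^3) / (48·E·I).
Convert to SI units:
  P = 32 kN = 32000 N
  E = 200 GPa = 2 × 10¹¹ Pa
Substitute:
  delta = (32000 × 7.9^3) / (48 × (2 × 10¹¹) × 0.00093)
  delta = 0.001767 m
Convert: delta = 0.001767 m = 1.767 mm
Final answer: delta = 1.767 mm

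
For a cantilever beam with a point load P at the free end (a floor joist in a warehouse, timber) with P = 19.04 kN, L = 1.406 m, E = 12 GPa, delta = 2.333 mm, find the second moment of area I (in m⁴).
Model: a cantilever beam with a point load P at the free end, so delta = (P·L^3) / (3·E·I).
Solve for I: I = (P·L^3) / (3·delta·E).
Convert to SI units:
  P = 19.04 kN = 19040 N
  E = 12 GPa = 1.2 × 10¹⁰ Pa
  delta = 2.333 mm = 0.002333 m
Substitute:
  I = (19040 × 1.406^3) / (3 × 0.002333 × (1.2 × 10¹⁰))
  I = 0.0006301 m⁴
Final answer: I = 0.0006301 m⁴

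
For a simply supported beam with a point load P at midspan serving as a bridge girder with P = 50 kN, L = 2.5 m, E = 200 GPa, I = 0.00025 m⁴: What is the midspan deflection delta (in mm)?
Model: a simply supported beam with a point load P at midspan, so delta = (P·L^3) / (48·E·I).
Convert to SI units:
  P = 50 kN = 50000 N
  E = 200 GPa = 2 × 10¹¹ Pa
Substitute:
  delta = (50000 × 2.5^3) / (48 × (2 × 10¹¹) × 0.00025)
  delta = 0.0003255 m
Convert: delta = 0.0003255 m = 0.3255 mm
Final answer: delta = 0.3255 mm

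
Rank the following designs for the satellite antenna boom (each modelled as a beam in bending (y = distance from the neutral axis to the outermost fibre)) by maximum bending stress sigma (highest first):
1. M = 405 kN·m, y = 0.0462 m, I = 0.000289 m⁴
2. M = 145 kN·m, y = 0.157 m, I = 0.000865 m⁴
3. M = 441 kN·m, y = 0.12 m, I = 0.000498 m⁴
Model: a beam in bending (y = distance from the neutral axis to the outermost fibre), so sigma = (M·y) / I (SI units).
  Case 1: sigma = (405000 × 0.0462) / 0.000289 = 6.474 × 10⁷ Pa = 64.74 MPa
  Case 2: sigma = (145000 × 0.157) / 0.000865 = 2.632 × 10⁷ Pa = 26.32 MPa
  Case 3: sigma = (441000 × 0.12) / 0.000498 = 1.063 × 10⁸ Pa = 106.3 MPa
Ordering: 106.3 MPa (case 3) > 64.74 MPa (case 1) > 26.32 MPa (case 2)
Final answer: 3, 1, 2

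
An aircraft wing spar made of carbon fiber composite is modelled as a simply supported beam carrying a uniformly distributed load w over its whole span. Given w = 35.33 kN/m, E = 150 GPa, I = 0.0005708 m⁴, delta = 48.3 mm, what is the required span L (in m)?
Model: a simply supported beam carrying a uniformly distributed load w over its whole span, so delta = (5·w·L^4) / (384·E·I).
Solve for L: L = ((384·delta·E·I) / (5·w))^(1/4).
Convert to SI units:
  w = 35.33 kN/m = 35330 N/m
  E = 150 GPa = 1.5 × 10¹¹ Pa
  delta = 48.3 mm = 0.0483 m
Substitute:
  L = ((384 × 0.0483 × (1.5 × 10¹¹) × 0.0005708) / (5 × 35330))^(1/4)
  L = 9.737 m
Final answer: L = 9.737 m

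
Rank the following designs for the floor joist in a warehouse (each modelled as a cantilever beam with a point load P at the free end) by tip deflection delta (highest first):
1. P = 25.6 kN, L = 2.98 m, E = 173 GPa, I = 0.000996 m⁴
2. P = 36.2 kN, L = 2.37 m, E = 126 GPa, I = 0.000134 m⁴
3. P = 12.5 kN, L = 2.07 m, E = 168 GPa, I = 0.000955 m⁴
Model: a cantilever beam with a point load P at the free end, so delta = (P·L^3) / (3·E·I) (SI units).
  Case 1: delta = (25600 × 2.98^3) / (3 × (1.73 × 10¹¹) × 0.000996) = 0.001311 m = 1.311 mm
  Case 2: delta = (36200 × 2.37^3) / (3 × (1.26 × 10¹¹) × 0.000134) = 0.009514 m = 9.514 mm
  Case 3: delta = (12500 × 2.07^3) / (3 × (1.68 × 10¹¹) × 0.000955) = 0.0002303 m = 0.2303 mm
Ordering: 9.514 mm (case 2) > 1.311 mm (case 1) > 0.2303 mm (case 3)
Final answer: 2, 1, 3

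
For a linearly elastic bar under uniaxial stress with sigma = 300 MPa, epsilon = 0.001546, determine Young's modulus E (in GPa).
Model: a linearly elastic bar under uniaxial stress, so epsilon = sigma / E.
Solve for E: E = sigma / epsilon.
Convert to SI units:
  sigma = 300 MPa = 3 × 10⁸ Pa
Substitute:
  E = (3 × 10⁸) / 0.001546
  E = 1.94 × 10¹¹ Pa
Convert: E = 1.94 × 10¹¹ Pa = 194 GPa
Final answer: E = 194 GPa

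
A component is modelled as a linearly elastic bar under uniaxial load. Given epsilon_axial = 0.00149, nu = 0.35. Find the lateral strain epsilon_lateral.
Model: a linearly elastic bar under uniaxial load, so epsilon_lateral = -nu·epsilon_axial.
Substitute:
  epsilon_lateral = -(0.35 × 0.00149)
  epsilon_lateral = -0.0005215
Final answer: epsilon_lateral = -0.0005215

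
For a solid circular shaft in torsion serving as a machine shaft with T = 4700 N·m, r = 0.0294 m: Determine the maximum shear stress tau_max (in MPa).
Model: a solid circular shaft in torsion, so tau_max = (2·T) / (π·r^3).
Substitute:
  tau_max = (2 × 4700) / (π × 0.0294^3)
  tau_max = 1.177 × 10⁸ Pa
Convert: tau_max = 1.177 × 10⁸ Pa = 117.7 MPa
Final answer: tau_max = 117.7 MPa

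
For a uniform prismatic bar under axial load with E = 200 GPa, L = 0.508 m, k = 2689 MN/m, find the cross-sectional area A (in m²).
Model: a uniform prismatic bar under axial load, so k = (A·E) / L.
Solve for A: A = (k·L) / E.
Convert to SI units:
  E = 200 GPa = 2 × 10¹¹ Pa
  k = 2689 MN/m = 2.689 × 10⁹ N/m
Substitute:
  A = ((2.689 × 10⁹) × 0.508) / (2 × 10¹¹)
  A = 0.00683 m²
Final answer: A = 0.00683 m²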